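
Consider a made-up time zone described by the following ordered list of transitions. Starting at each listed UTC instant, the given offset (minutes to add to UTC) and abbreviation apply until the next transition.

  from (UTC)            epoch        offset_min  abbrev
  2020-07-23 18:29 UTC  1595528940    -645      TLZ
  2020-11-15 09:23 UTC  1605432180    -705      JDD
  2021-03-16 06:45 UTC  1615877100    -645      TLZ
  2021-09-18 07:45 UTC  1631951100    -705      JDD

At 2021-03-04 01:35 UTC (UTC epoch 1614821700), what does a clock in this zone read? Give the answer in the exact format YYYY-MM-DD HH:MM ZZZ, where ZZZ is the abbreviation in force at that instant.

Query: 2021-03-04 01:35 UTC
Rule 2/4 (JDD, -11:45): 2020-11-15 09:23 UTC ≤ query < 2021-03-16 06:45 UTC
1·60 + 35 - 705 = -610 min
-610 = -1·1440 + 830; 830 = 13·60 + 50 → 13:50, 2021-03-04 - 1 day = 2021-03-03
→ 2021-03-03 13:50 JDD

2021-03-03 13:50 JDD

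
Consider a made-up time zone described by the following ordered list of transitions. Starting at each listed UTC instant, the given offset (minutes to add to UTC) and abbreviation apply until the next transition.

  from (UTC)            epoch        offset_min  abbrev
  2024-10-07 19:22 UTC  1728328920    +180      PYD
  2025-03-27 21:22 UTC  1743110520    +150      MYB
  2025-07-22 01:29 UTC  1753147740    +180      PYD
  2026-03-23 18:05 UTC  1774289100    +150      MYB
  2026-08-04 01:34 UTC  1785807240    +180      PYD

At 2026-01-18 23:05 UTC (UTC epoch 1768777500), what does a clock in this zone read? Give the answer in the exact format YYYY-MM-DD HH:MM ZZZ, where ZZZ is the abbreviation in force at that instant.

2026-01-19 02:05 PYD

Query: 2026-01-18 23:05 UTC
Rule 3/5 (PYD, +03:00): 2025-07-22 01:29 UTC ≤ query < 2026-03-23 18:05 UTC
23·60 + 5 + 180 = 1565 min
1565 = 1·1440 + 125; 125 = 2·60 + 5 → 02:05, 2026-01-18 + 1 day = 2026-01-19
→ 2026-01-19 02:05 PYD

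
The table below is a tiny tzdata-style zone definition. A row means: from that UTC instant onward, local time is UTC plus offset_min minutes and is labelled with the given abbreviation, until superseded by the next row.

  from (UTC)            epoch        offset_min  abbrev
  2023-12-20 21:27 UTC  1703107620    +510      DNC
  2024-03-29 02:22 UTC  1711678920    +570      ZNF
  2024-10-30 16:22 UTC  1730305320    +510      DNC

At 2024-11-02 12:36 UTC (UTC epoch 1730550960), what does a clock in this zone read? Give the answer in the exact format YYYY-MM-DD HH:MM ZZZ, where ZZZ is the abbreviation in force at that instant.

Query: 2024-11-02 12:36 UTC
Rule 3/3 (DNC, +08:30): 2024-10-30 16:22 UTC ≤ query < +∞
12·60 + 36 + 510 = 1266 min
1266 = 0·1440 + 1266; 1266 = 21·60 + 6 → 21:06, same day
→ 2024-11-02 21:06 DNC

2024-11-02 21:06 DNC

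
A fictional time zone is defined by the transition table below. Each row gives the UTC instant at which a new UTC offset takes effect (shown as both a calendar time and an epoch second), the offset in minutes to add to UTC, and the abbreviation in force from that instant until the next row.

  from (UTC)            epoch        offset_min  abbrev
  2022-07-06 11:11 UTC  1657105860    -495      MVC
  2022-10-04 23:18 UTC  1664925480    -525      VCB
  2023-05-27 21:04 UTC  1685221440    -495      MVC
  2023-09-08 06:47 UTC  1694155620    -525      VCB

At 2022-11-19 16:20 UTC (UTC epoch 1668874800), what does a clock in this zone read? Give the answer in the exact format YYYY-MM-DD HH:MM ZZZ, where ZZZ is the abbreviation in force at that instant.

Query: 2022-11-19 16:20 UTC
Rule 2/4 (VCB, -08:45): 2022-10-04 23:18 UTC ≤ query < 2023-05-27 21:04 UTC
16·60 + 20 - 525 = 455 min
455 = 0·1440 + 455; 455 = 7·60 + 35 → 07:35, same day
→ 2022-11-19 07:35 VCB

2022-11-19 07:35 VCB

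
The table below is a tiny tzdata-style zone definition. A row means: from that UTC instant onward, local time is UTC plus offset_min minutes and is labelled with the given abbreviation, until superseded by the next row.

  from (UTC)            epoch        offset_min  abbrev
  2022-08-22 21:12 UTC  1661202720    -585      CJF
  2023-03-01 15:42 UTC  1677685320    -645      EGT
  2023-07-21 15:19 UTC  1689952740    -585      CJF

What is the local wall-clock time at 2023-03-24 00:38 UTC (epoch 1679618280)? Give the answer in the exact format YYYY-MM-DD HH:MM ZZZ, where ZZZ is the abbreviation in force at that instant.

Query: 2023-03-24 00:38 UTC
Rule 2/3 (EGT, -10:45): 2023-03-01 15:42 UTC ≤ query < 2023-07-21 15:19 UTC
0·60 + 38 - 645 = -607 min
-607 = -1·1440 + 833; 833 = 13·60 + 53 → 13:53, 2023-03-24 - 1 day = 2023-03-23
→ 2023-03-23 13:53 EGT

2023-03-23 13:53 EGT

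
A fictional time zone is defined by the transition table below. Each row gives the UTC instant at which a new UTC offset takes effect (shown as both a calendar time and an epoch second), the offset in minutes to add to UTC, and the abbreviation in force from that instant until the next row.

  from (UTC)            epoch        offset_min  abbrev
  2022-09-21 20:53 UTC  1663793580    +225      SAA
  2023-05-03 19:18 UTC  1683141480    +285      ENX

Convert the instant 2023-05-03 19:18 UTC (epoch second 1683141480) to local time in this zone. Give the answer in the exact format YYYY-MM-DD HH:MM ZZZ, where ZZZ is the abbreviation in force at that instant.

2023-05-04 00:03 ENX

Query: 2023-05-03 19:18 UTC
Rule 2/2 (ENX, +04:45): 2023-05-03 19:18 UTC ≤ query < +∞
19·60 + 18 + 285 = 1443 min
1443 = 1·1440 + 3; 3 = 0·60 + 3 → 00:03, 2023-05-03 + 1 day = 2023-05-04
→ 2023-05-04 00:03 ENX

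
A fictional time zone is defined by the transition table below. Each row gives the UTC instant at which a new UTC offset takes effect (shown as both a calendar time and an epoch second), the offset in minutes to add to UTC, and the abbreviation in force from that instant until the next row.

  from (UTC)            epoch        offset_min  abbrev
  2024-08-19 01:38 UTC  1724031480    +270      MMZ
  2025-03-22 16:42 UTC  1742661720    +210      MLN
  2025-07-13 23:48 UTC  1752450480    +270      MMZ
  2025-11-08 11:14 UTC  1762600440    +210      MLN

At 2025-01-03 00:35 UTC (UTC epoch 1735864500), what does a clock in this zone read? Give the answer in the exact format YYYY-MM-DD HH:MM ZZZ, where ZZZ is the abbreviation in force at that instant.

Query: 2025-01-03 00:35 UTC
Rule 1/4 (MMZ, +04:30): 2024-08-19 01:38 UTC ≤ query < 2025-03-22 16:42 UTC
0·60 + 35 + 270 = 305 min
305 = 0·1440 + 305; 305 = 5·60 + 5 → 05:05, same day
→ 2025-01-03 05:05 MMZ

2025-01-03 05:05 MMZ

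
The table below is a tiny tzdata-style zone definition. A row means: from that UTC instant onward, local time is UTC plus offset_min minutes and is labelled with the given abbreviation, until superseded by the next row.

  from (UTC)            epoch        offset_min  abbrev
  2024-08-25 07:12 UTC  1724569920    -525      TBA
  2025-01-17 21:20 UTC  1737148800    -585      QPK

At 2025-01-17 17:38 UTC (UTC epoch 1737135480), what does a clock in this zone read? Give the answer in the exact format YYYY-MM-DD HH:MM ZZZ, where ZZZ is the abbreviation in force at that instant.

2025-01-17 08:53 TBA

Query: 2025-01-17 17:38 UTC
Rule 1/2 (TBA, -08:45): 2024-08-25 07:12 UTC ≤ query < 2025-01-17 21:20 UTC
17·60 + 38 - 525 = 533 min
533 = 0·1440 + 533; 533 = 8·60 + 53 → 08:53, same day
→ 2025-01-17 08:53 TBA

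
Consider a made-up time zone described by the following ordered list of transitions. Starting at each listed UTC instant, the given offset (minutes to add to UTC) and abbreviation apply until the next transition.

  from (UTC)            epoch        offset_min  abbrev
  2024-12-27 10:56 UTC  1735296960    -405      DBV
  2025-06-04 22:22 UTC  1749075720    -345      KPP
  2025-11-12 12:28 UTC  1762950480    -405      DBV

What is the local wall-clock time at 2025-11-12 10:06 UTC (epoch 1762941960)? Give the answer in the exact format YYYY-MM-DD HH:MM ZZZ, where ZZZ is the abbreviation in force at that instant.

Query: 2025-11-12 10:06 UTC
Rule 2/3 (KPP, -05:45): 2025-06-04 22:22 UTC ≤ query < 2025-11-12 12:28 UTC
10·60 + 6 - 345 = 261 min
261 = 0·1440 + 261; 261 = 4·60 + 21 → 04:21, same day
→ 2025-11-12 04:21 KPP

2025-11-12 04:21 KPP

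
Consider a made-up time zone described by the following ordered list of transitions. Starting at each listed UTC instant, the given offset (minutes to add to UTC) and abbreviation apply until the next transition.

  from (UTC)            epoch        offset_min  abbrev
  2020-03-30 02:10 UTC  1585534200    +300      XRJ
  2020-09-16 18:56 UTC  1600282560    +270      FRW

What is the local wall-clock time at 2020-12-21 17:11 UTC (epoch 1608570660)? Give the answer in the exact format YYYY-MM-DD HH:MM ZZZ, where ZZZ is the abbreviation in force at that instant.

Query: 2020-12-21 17:11 UTC
Rule 2/2 (FRW, +04:30): 2020-09-16 18:56 UTC ≤ query < +∞
17·60 + 11 + 270 = 1301 min
1301 = 0·1440 + 1301; 1301 = 21·60 + 41 → 21:41, same day
→ 2020-12-21 21:41 FRW

2020-12-21 21:41 FRW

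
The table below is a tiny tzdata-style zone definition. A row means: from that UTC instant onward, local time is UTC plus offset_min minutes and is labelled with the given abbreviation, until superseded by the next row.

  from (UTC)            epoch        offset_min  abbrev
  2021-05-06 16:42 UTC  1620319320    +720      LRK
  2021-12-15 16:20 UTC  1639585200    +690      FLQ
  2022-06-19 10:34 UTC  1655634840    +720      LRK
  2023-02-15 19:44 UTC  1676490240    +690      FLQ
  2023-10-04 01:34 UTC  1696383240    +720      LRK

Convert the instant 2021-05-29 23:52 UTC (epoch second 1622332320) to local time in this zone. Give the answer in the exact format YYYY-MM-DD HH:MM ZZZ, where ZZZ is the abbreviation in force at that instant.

2021-05-30 11:52 LRK

Query: 2021-05-29 23:52 UTC
Rule 1/5 (LRK, +12:00): 2021-05-06 16:42 UTC ≤ query < 2021-12-15 16:20 UTC
23·60 + 52 + 720 = 2152 min
2152 = 1·1440 + 712; 712 = 11·60 + 52 → 11:52, 2021-05-29 + 1 day = 2021-05-30
→ 2021-05-30 11:52 LRK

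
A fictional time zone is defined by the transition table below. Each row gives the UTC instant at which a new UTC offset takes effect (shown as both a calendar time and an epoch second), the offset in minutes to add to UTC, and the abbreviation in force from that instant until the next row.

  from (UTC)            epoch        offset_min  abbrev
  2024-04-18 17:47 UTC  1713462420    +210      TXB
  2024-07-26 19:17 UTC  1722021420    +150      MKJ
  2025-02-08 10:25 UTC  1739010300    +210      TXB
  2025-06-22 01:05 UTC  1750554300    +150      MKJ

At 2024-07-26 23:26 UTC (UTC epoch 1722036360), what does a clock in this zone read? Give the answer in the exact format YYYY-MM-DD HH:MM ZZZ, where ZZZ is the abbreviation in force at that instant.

2024-07-27 01:56 MKJ

Query: 2024-07-26 23:26 UTC
Rule 2/4 (MKJ, +02:30): 2024-07-26 19:17 UTC ≤ query < 2025-02-08 10:25 UTC
23·60 + 26 + 150 = 1556 min
1556 = 1·1440 + 116; 116 = 1·60 + 56 → 01:56, 2024-07-26 + 1 day = 2024-07-27
→ 2024-07-27 01:56 MKJ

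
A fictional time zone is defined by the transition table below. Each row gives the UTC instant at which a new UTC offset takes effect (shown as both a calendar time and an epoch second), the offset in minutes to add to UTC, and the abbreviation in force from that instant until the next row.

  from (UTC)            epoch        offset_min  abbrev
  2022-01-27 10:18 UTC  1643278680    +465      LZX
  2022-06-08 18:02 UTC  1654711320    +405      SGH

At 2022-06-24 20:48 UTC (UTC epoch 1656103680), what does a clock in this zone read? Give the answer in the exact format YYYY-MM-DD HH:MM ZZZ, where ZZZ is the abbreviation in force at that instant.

Query: 2022-06-24 20:48 UTC
Rule 2/2 (SGH, +06:45): 2022-06-08 18:02 UTC ≤ query < +∞
20·60 + 48 + 405 = 1653 min
1653 = 1·1440 + 213; 213 = 3·60 + 33 → 03:33, 2022-06-24 + 1 day = 2022-06-25
→ 2022-06-25 03:33 SGH

2022-06-25 03:33 SGH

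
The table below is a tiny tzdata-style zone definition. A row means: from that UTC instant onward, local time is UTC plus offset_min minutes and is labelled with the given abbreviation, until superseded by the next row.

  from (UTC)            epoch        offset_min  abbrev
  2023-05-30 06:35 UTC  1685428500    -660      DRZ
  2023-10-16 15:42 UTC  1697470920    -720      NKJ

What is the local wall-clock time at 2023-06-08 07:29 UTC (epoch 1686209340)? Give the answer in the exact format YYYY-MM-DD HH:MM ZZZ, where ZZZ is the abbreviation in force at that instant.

2023-06-07 20:29 DRZ

Query: 2023-06-08 07:29 UTC
Rule 1/2 (DRZ, -11:00): 2023-05-30 06:35 UTC ≤ query < 2023-10-16 15:42 UTC
7·60 + 29 - 660 = -211 min
-211 = -1·1440 + 1229; 1229 = 20·60 + 29 → 20:29, 2023-06-08 - 1 day = 2023-06-07
→ 2023-06-07 20:29 DRZ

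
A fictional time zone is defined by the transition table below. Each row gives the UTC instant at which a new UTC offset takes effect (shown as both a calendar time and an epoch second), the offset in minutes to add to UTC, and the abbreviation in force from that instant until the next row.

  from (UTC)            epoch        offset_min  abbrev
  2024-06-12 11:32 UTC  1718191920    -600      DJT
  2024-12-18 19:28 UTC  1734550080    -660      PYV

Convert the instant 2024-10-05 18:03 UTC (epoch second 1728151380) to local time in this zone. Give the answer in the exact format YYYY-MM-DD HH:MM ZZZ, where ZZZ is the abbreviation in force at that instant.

2024-10-05 08:03 DJT

Query: 2024-10-05 18:03 UTC
Rule 1/2 (DJT, -10:00): 2024-06-12 11:32 UTC ≤ query < 2024-12-18 19:28 UTC
18·60 + 3 - 600 = 483 min
483 = 0·1440 + 483; 483 = 8·60 + 3 → 08:03, same day
→ 2024-10-05 08:03 DJT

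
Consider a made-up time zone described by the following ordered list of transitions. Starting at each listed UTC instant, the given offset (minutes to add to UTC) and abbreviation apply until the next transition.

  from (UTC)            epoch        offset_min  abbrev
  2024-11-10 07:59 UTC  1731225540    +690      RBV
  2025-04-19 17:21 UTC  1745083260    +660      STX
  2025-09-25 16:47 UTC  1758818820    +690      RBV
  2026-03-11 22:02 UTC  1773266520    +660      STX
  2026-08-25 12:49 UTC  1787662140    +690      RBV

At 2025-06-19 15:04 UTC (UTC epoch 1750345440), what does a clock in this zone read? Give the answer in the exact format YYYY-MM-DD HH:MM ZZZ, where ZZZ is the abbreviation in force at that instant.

Query: 2025-06-19 15:04 UTC
Rule 2/5 (STX, +11:00): 2025-04-19 17:21 UTC ≤ query < 2025-09-25 16:47 UTC
15·60 + 4 + 660 = 1564 min
1564 = 1·1440 + 124; 124 = 2·60 + 4 → 02:04, 2025-06-19 + 1 day = 2025-06-20
→ 2025-06-20 02:04 STX

2025-06-20 02:04 STX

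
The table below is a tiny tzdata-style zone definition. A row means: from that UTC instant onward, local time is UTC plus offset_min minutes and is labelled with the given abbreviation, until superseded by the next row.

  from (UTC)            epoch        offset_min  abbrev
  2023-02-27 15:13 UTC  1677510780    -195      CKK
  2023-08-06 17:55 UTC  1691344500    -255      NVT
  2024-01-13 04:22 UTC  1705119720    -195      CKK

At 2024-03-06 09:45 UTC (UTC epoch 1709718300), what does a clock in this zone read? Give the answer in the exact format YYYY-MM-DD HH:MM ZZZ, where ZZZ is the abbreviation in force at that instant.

2024-03-06 06:30 CKK

Query: 2024-03-06 09:45 UTC
Rule 3/3 (CKK, -03:15): 2024-01-13 04:22 UTC ≤ query < +∞
9·60 + 45 - 195 = 390 min
390 = 0·1440 + 390; 390 = 6·60 + 30 → 06:30, same day
→ 2024-03-06 06:30 CKK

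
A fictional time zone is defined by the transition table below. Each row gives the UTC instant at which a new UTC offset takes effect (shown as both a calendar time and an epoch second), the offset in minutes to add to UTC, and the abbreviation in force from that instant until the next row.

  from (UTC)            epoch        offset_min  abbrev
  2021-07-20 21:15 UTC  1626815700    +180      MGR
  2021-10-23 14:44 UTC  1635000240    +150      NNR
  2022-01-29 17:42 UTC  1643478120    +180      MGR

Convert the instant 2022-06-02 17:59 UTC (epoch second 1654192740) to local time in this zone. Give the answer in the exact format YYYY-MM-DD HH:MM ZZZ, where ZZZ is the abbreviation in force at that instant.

Query: 2022-06-02 17:59 UTC
Rule 3/3 (MGR, +03:00): 2022-01-29 17:42 UTC ≤ query < +∞
17·60 + 59 + 180 = 1259 min
1259 = 0·1440 + 1259; 1259 = 20·60 + 59 → 20:59, same day
→ 2022-06-02 20:59 MGR

2022-06-02 20:59 MGR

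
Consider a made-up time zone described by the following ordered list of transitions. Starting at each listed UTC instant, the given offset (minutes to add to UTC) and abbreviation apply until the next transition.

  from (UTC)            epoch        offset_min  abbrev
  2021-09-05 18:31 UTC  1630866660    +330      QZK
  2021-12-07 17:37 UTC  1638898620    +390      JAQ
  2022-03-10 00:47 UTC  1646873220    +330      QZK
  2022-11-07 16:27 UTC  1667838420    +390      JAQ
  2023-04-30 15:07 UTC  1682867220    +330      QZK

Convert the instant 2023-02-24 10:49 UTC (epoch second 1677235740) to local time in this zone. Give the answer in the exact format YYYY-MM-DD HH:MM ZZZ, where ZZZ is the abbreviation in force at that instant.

Query: 2023-02-24 10:49 UTC
Rule 4/5 (JAQ, +06:30): 2022-11-07 16:27 UTC ≤ query < 2023-04-30 15:07 UTC
10·60 + 49 + 390 = 1039 min
1039 = 0·1440 + 1039; 1039 = 17·60 + 19 → 17:19, same day
→ 2023-02-24 17:19 JAQ

2023-02-24 17:19 JAQ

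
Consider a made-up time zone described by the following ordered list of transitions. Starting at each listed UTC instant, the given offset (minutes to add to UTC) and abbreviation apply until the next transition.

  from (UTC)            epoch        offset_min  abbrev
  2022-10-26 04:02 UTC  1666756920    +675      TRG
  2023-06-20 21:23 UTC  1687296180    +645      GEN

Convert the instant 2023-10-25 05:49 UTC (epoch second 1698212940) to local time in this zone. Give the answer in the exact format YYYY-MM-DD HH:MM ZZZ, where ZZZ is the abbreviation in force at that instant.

Query: 2023-10-25 05:49 UTC
Rule 2/2 (GEN, +10:45): 2023-06-20 21:23 UTC ≤ query < +∞
5·60 + 49 + 645 = 994 min
994 = 0·1440 + 994; 994 = 16·60 + 34 → 16:34, same day
→ 2023-10-25 16:34 GEN

2023-10-25 16:34 GEN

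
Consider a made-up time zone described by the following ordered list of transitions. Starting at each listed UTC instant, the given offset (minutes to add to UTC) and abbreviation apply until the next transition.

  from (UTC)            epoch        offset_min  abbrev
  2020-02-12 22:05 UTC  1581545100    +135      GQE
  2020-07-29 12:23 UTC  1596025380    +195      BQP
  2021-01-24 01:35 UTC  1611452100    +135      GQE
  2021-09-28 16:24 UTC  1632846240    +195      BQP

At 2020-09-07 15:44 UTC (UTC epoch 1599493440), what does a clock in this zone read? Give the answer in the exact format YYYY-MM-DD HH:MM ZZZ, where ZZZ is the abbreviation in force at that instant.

Query: 2020-09-07 15:44 UTC
Rule 2/4 (BQP, +03:15): 2020-07-29 12:23 UTC ≤ query < 2021-01-24 01:35 UTC
15·60 + 44 + 195 = 1139 min
1139 = 0·1440 + 1139; 1139 = 18·60 + 59 → 18:59, same day
→ 2020-09-07 18:59 BQP

2020-09-07 18:59 BQP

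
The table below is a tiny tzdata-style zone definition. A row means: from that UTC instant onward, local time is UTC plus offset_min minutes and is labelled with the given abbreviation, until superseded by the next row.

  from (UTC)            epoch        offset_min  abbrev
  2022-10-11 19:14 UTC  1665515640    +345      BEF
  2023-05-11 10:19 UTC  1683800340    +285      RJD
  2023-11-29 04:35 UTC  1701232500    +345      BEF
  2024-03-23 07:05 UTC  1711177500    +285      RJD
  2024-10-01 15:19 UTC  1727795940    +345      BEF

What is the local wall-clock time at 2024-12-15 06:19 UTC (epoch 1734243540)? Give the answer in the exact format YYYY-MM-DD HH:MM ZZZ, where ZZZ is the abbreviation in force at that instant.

2024-12-15 12:04 BEF

Query: 2024-12-15 06:19 UTC
Rule 5/5 (BEF, +05:45): 2024-10-01 15:19 UTC ≤ query < +∞
6·60 + 19 + 345 = 724 min
724 = 0·1440 + 724; 724 = 12·60 + 4 → 12:04, same day
→ 2024-12-15 12:04 BEF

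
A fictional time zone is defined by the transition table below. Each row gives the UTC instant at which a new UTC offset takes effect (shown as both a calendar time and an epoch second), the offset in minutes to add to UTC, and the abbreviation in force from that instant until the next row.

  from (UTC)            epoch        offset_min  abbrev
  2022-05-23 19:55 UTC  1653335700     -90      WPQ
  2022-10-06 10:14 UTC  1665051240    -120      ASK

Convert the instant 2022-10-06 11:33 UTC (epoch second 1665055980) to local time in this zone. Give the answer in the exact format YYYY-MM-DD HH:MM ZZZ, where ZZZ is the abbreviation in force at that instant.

2022-10-06 09:33 ASK

Query: 2022-10-06 11:33 UTC
Rule 2/2 (ASK, -02:00): 2022-10-06 10:14 UTC ≤ query < +∞
11·60 + 33 - 120 = 573 min
573 = 0·1440 + 573; 573 = 9·60 + 33 → 09:33, same day
→ 2022-10-06 09:33 ASK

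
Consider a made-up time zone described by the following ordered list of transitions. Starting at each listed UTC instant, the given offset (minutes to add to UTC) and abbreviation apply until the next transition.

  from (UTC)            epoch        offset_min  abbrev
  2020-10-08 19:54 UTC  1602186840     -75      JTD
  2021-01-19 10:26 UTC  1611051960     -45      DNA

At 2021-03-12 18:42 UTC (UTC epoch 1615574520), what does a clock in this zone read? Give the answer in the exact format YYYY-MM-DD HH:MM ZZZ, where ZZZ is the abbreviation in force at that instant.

2021-03-12 17:57 DNA

Query: 2021-03-12 18:42 UTC
Rule 2/2 (DNA, -00:45): 2021-01-19 10:26 UTC ≤ query < +∞
18·60 + 42 - 45 = 1077 min
1077 = 0·1440 + 1077; 1077 = 17·60 + 57 → 17:57, same day
→ 2021-03-12 17:57 DNA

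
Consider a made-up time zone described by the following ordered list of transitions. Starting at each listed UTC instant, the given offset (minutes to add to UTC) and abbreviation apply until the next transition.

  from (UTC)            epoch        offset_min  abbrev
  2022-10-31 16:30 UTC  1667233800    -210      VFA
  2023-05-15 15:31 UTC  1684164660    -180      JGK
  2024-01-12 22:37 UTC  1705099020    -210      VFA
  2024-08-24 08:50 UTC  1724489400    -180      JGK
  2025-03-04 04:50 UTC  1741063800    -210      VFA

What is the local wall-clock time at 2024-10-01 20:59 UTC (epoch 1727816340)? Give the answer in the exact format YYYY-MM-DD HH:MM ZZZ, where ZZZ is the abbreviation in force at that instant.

Query: 2024-10-01 20:59 UTC
Rule 4/5 (JGK, -03:00): 2024-08-24 08:50 UTC ≤ query < 2025-03-04 04:50 UTC
20·60 + 59 - 180 = 1079 min
1079 = 0·1440 + 1079; 1079 = 17·60 + 59 → 17:59, same day
→ 2024-10-01 17:59 JGK

2024-10-01 17:59 JGK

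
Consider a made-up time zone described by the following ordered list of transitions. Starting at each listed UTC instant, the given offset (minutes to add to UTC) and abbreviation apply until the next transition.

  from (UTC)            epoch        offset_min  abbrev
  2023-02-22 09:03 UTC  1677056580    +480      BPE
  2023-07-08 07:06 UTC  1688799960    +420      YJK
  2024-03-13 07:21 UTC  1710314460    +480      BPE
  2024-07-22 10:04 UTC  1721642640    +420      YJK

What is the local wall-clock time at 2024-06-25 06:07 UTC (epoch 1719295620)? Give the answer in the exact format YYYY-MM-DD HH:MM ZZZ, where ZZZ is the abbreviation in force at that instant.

2024-06-25 14:07 BPE

Query: 2024-06-25 06:07 UTC
Rule 3/4 (BPE, +08:00): 2024-03-13 07:21 UTC ≤ query < 2024-07-22 10:04 UTC
6·60 + 7 + 480 = 847 min
847 = 0·1440 + 847; 847 = 14·60 + 7 → 14:07, same day
→ 2024-06-25 14:07 BPE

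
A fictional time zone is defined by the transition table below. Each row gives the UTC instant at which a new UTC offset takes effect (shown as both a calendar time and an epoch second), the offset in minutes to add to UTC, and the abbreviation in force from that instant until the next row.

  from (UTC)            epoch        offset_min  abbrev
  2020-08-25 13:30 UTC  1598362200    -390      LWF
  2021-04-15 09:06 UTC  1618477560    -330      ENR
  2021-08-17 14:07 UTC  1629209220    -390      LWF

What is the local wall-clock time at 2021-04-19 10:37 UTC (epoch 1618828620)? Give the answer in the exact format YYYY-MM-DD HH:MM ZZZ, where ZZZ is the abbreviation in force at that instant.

2021-04-19 05:07 ENR

Query: 2021-04-19 10:37 UTC
Rule 2/3 (ENR, -05:30): 2021-04-15 09:06 UTC ≤ query < 2021-08-17 14:07 UTC
10·60 + 37 - 330 = 307 min
307 = 0·1440 + 307; 307 = 5·60 + 7 → 05:07, same day
→ 2021-04-19 05:07 ENR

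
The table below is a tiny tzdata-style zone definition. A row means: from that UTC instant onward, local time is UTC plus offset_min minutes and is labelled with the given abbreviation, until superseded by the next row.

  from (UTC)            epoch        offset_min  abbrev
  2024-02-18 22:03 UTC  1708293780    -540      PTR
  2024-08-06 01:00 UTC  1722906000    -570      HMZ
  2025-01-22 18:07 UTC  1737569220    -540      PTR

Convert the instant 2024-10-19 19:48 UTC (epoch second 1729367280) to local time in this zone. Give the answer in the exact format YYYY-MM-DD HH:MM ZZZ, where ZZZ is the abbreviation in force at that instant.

Query: 2024-10-19 19:48 UTC
Rule 2/3 (HMZ, -09:30): 2024-08-06 01:00 UTC ≤ query < 2025-01-22 18:07 UTC
19·60 + 48 - 570 = 618 min
618 = 0·1440 + 618; 618 = 10·60 + 18 → 10:18, same day
→ 2024-10-19 10:18 HMZ

2024-10-19 10:18 HMZ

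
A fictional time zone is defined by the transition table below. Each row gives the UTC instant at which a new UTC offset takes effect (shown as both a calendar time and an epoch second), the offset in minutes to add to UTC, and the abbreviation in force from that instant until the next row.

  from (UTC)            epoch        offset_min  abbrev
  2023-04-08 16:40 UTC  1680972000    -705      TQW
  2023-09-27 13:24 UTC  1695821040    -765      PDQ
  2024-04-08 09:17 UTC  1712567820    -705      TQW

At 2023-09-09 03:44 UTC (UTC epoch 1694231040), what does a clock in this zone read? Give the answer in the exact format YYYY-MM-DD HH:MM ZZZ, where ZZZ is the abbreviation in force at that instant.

Query: 2023-09-09 03:44 UTC
Rule 1/3 (TQW, -11:45): 2023-04-08 16:40 UTC ≤ query < 2023-09-27 13:24 UTC
3·60 + 44 - 705 = -481 min
-481 = -1·1440 + 959; 959 = 15·60 + 59 → 15:59, 2023-09-09 - 1 day = 2023-09-08
→ 2023-09-08 15:59 TQW

2023-09-08 15:59 TQW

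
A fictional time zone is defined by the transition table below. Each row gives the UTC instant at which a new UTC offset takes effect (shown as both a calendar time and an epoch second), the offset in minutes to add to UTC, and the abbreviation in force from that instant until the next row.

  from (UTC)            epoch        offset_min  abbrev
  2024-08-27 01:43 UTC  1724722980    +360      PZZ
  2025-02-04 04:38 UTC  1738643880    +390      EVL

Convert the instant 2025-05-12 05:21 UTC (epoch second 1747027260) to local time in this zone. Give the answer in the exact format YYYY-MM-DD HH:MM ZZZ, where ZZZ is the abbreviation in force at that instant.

Query: 2025-05-12 05:21 UTC
Rule 2/2 (EVL, +06:30): 2025-02-04 04:38 UTC ≤ query < +∞
5·60 + 21 + 390 = 711 min
711 = 0·1440 + 711; 711 = 11·60 + 51 → 11:51, same day
→ 2025-05-12 11:51 EVL

2025-05-12 11:51 EVL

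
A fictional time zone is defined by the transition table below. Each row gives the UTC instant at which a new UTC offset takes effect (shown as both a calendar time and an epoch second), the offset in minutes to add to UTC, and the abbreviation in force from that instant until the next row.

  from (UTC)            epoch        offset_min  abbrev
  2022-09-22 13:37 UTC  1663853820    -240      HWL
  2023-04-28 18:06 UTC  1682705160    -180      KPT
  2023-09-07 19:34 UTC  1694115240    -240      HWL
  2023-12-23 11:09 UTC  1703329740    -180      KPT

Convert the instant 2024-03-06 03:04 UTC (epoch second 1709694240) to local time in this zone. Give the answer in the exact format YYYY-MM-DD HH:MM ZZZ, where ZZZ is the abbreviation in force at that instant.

2024-03-06 00:04 KPT

Query: 2024-03-06 03:04 UTC
Rule 4/4 (KPT, -03:00): 2023-12-23 11:09 UTC ≤ query < +∞
3·60 + 4 - 180 = 4 min
4 = 0·1440 + 4; 4 = 0·60 + 4 → 00:04, same day
→ 2024-03-06 00:04 KPT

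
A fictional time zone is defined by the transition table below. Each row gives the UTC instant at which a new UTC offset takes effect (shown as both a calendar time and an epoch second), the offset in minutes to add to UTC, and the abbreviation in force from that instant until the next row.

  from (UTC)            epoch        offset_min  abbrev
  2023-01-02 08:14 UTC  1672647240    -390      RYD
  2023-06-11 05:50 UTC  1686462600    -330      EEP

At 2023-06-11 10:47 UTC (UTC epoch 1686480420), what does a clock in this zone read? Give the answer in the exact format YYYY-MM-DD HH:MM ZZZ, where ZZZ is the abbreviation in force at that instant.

Query: 2023-06-11 10:47 UTC
Rule 2/2 (EEP, -05:30): 2023-06-11 05:50 UTC ≤ query < +∞
10·60 + 47 - 330 = 317 min
317 = 0·1440 + 317; 317 = 5·60 + 17 → 05:17, same day
→ 2023-06-11 05:17 EEP

2023-06-11 05:17 EEP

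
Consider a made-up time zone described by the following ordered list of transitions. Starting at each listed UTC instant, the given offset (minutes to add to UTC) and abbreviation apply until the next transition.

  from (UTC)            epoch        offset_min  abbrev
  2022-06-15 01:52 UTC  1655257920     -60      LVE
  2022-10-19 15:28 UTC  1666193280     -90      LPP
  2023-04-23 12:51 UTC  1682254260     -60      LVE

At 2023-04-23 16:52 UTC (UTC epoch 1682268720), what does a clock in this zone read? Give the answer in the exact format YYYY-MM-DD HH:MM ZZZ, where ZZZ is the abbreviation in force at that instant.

Query: 2023-04-23 16:52 UTC
Rule 3/3 (LVE, -01:00): 2023-04-23 12:51 UTC ≤ query < +∞
16·60 + 52 - 60 = 952 min
952 = 0·1440 + 952; 952 = 15·60 + 52 → 15:52, same day
→ 2023-04-23 15:52 LVE

2023-04-23 15:52 LVE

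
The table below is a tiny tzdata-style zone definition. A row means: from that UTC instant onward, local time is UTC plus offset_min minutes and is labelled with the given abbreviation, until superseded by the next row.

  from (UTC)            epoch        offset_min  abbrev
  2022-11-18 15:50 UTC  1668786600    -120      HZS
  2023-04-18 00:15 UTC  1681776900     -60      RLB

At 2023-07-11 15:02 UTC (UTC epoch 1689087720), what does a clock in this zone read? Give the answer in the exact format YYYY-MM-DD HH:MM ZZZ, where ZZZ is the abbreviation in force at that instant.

2023-07-11 14:02 RLB

Query: 2023-07-11 15:02 UTC
Rule 2/2 (RLB, -01:00): 2023-04-18 00:15 UTC ≤ query < +∞
15·60 + 2 - 60 = 842 min
842 = 0·1440 + 842; 842 = 14·60 + 2 → 14:02, same day
→ 2023-07-11 14:02 RLB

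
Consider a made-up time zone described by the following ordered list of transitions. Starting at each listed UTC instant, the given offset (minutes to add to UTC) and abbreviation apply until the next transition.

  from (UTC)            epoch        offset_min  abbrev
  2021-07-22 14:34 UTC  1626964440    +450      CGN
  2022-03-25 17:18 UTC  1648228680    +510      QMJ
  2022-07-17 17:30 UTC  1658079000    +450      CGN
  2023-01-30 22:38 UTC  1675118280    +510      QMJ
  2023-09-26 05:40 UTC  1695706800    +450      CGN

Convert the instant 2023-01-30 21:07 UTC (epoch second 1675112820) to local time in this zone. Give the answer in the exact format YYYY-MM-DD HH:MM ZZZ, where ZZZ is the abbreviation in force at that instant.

2023-01-31 04:37 CGN

Query: 2023-01-30 21:07 UTC
Rule 3/5 (CGN, +07:30): 2022-07-17 17:30 UTC ≤ query < 2023-01-30 22:38 UTC
21·60 + 7 + 450 = 1717 min
1717 = 1·1440 + 277; 277 = 4·60 + 37 → 04:37, 2023-01-30 + 1 day = 2023-01-31
→ 2023-01-31 04:37 CGN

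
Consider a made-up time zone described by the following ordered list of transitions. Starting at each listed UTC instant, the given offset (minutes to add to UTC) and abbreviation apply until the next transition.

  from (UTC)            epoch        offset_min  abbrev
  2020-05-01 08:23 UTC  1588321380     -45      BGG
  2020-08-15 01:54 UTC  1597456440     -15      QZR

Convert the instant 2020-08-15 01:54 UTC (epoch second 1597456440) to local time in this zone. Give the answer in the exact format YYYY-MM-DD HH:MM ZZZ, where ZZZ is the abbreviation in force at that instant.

2020-08-15 01:39 QZR

Query: 2020-08-15 01:54 UTC
Rule 2/2 (QZR, -00:15): 2020-08-15 01:54 UTC ≤ query < +∞
1·60 + 54 - 15 = 99 min
99 = 0·1440 + 99; 99 = 1·60 + 39 → 01:39, same day
→ 2020-08-15 01:39 QZR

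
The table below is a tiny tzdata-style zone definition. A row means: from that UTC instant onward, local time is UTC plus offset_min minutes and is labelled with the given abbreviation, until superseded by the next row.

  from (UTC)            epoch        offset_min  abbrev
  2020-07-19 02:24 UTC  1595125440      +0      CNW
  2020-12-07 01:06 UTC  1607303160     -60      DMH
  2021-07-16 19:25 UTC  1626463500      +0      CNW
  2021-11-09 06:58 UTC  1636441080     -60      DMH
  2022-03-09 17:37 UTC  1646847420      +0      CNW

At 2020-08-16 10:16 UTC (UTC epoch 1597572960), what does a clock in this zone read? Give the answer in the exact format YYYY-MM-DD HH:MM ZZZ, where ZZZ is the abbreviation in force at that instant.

2020-08-16 10:16 CNW

Query: 2020-08-16 10:16 UTC
Rule 1/5 (CNW, +00:00): 2020-07-19 02:24 UTC ≤ query < 2020-12-07 01:06 UTC
10·60 + 16 + 0 = 616 min
616 = 0·1440 + 616; 616 = 10·60 + 16 → 10:16, same day
→ 2020-08-16 10:16 CNW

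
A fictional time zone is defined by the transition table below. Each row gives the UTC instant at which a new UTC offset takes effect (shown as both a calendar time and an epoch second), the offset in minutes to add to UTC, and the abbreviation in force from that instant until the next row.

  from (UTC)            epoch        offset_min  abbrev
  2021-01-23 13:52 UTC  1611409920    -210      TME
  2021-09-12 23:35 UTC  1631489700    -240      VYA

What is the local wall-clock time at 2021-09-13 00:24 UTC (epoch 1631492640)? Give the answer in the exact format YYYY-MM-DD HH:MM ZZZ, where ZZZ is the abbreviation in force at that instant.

2021-09-12 20:24 VYA

Query: 2021-09-13 00:24 UTC
Rule 2/2 (VYA, -04:00): 2021-09-12 23:35 UTC ≤ query < +∞
0·60 + 24 - 240 = -216 min
-216 = -1·1440 + 1224; 1224 = 20·60 + 24 → 20:24, 2021-09-13 - 1 day = 2021-09-12
→ 2021-09-12 20:24 VYA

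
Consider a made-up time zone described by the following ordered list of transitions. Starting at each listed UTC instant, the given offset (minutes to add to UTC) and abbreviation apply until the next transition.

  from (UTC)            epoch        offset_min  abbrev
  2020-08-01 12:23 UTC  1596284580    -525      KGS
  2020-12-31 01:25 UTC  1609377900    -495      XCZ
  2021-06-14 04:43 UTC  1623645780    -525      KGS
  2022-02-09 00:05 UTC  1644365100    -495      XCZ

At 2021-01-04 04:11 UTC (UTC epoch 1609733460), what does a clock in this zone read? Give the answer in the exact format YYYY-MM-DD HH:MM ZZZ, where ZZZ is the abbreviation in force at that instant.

2021-01-03 19:56 XCZ

Query: 2021-01-04 04:11 UTC
Rule 2/4 (XCZ, -08:15): 2020-12-31 01:25 UTC ≤ query < 2021-06-14 04:43 UTC
4·60 + 11 - 495 = -244 min
-244 = -1·1440 + 1196; 1196 = 19·60 + 56 → 19:56, 2021-01-04 - 1 day = 2021-01-03
→ 2021-01-03 19:56 XCZ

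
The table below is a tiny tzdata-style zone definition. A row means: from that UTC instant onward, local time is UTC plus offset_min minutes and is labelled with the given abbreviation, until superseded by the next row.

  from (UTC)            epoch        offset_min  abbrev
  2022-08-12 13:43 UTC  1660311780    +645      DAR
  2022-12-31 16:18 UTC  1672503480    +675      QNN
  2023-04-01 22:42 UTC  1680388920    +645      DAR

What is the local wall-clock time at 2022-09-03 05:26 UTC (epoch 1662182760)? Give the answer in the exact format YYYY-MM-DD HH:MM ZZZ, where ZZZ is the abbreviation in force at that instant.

Query: 2022-09-03 05:26 UTC
Rule 1/3 (DAR, +10:45): 2022-08-12 13:43 UTC ≤ query < 2022-12-31 16:18 UTC
5·60 + 26 + 645 = 971 min
971 = 0·1440 + 971; 971 = 16·60 + 11 → 16:11, same day
→ 2022-09-03 16:11 DAR

2022-09-03 16:11 DAR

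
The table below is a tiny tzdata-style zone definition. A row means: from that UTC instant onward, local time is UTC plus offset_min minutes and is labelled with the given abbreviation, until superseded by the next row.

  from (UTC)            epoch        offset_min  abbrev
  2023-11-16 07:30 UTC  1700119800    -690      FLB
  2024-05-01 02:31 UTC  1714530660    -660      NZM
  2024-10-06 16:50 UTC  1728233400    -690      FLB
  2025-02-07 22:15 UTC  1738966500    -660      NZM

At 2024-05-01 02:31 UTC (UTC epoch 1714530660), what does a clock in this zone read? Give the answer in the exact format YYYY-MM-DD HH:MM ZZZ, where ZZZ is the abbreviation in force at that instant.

Query: 2024-05-01 02:31 UTC
Rule 2/4 (NZM, -11:00): 2024-05-01 02:31 UTC ≤ query < 2024-10-06 16:50 UTC
2·60 + 31 - 660 = -509 min
-509 = -1·1440 + 931; 931 = 15·60 + 31 → 15:31, 2024-05-01 - 1 day = 2024-04-30
→ 2024-04-30 15:31 NZM

2024-04-30 15:31 NZM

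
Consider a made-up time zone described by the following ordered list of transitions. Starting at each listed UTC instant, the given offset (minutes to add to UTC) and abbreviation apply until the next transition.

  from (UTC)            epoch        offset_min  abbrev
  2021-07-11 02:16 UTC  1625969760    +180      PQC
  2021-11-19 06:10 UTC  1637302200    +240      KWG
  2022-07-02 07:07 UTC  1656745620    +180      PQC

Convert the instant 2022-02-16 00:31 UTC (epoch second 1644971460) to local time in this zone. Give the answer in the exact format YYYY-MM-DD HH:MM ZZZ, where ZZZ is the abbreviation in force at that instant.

2022-02-16 04:31 KWG

Query: 2022-02-16 00:31 UTC
Rule 2/3 (KWG, +04:00): 2021-11-19 06:10 UTC ≤ query < 2022-07-02 07:07 UTC
0·60 + 31 + 240 = 271 min
271 = 0·1440 + 271; 271 = 4·60 + 31 → 04:31, same day
→ 2022-02-16 04:31 KWG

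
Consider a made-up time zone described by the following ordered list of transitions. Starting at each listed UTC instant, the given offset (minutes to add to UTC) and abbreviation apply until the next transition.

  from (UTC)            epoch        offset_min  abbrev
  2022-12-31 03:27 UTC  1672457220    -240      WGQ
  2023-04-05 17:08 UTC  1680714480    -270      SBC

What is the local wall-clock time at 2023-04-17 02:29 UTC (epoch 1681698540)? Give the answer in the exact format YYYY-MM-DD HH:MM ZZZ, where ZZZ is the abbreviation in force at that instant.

Query: 2023-04-17 02:29 UTC
Rule 2/2 (SBC, -04:30): 2023-04-05 17:08 UTC ≤ query < +∞
2·60 + 29 - 270 = -121 min
-121 = -1·1440 + 1319; 1319 = 21·60 + 59 → 21:59, 2023-04-17 - 1 day = 2023-04-16
→ 2023-04-16 21:59 SBC

2023-04-16 21:59 SBC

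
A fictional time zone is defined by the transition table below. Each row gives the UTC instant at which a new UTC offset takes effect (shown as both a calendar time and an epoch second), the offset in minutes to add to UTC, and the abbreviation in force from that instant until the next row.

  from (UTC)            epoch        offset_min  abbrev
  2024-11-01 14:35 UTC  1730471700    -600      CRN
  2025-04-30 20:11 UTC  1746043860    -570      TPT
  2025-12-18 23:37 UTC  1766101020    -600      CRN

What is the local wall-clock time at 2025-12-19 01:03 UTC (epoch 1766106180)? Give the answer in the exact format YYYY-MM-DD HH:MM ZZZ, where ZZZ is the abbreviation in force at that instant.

2025-12-18 15:03 CRN

Query: 2025-12-19 01:03 UTC
Rule 3/3 (CRN, -10:00): 2025-12-18 23:37 UTC ≤ query < +∞
1·60 + 3 - 600 = -537 min
-537 = -1·1440 + 903; 903 = 15·60 + 3 → 15:03, 2025-12-19 - 1 day = 2025-12-18
→ 2025-12-18 15:03 CRN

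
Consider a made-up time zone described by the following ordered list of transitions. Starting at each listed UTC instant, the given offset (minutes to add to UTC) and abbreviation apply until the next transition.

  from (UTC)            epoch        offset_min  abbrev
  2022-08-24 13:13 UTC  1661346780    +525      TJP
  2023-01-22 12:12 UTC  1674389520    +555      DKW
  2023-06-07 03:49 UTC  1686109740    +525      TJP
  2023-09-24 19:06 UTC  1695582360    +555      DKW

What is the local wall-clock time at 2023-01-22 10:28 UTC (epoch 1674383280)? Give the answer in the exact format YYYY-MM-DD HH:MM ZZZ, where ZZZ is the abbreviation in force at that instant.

2023-01-22 19:13 TJP

Query: 2023-01-22 10:28 UTC
Rule 1/4 (TJP, +08:45): 2022-08-24 13:13 UTC ≤ query < 2023-01-22 12:12 UTC
10·60 + 28 + 525 = 1153 min
1153 = 0·1440 + 1153; 1153 = 19·60 + 13 → 19:13, same day
→ 2023-01-22 19:13 TJP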